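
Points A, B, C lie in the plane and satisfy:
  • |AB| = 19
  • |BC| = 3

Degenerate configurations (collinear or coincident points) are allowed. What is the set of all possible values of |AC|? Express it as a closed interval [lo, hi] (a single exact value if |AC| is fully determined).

|AB| ∈ {19}
|BC| ∈ {3}
|AC| ∈ [16, 22]

|AC| ∈ [16, 22]  (≈ [16.0000, 22.0000])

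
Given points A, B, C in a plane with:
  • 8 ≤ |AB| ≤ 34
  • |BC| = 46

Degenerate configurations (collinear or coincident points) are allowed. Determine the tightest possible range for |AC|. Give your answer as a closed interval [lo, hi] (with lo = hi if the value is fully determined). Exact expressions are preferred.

|AC| ∈ [12, 80]  (≈ [12.0000, 80.0000])

|AB| ∈ [8, 34]
|BC| ∈ {46}
|AC| ∈ [12, 80]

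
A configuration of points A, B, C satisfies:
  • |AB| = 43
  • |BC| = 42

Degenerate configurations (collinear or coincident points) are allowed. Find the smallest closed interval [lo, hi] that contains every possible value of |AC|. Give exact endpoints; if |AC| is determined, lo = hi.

|AC| ∈ [1, 85]  (≈ [1.0000, 85.0000])

|AB| ∈ {43}
|BC| ∈ {42}
|AC| ∈ [1, 85]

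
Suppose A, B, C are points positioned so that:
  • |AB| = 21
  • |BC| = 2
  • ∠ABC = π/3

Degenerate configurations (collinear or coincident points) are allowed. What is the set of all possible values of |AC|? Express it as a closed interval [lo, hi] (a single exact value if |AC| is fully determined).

|AC| = √(403)  (≈ 20.0749)

|AB| ∈ {21}
|BC| ∈ {2}
|AC| ∈ {√(403)}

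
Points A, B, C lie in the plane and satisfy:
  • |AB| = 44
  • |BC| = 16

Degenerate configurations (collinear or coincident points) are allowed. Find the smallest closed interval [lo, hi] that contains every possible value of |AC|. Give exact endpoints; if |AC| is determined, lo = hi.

|AB| ∈ {44}
|BC| ∈ {16}
|AC| ∈ [28, 60]

|AC| ∈ [28, 60]  (≈ [28.0000, 60.0000])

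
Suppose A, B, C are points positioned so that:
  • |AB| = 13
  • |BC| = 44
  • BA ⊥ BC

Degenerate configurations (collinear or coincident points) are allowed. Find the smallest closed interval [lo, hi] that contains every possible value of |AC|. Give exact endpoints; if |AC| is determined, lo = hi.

|AB| ∈ {13}
|BC| ∈ {44}
|AC| ∈ {√(2105)}

|AC| = √(2105)  (≈ 45.8803)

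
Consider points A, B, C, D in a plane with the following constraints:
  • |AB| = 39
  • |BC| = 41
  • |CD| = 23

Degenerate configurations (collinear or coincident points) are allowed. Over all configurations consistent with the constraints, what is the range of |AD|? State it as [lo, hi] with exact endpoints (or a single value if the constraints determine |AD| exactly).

|AD| ∈ [0, 103]  (≈ [0.0000, 103.0000])

|AB| ∈ {39}
|BC| ∈ {41}
|CD| ∈ {23}
|AC| ∈ [2, 80]
|BD| ∈ [18, 64]
|AD| ∈ [0, 103]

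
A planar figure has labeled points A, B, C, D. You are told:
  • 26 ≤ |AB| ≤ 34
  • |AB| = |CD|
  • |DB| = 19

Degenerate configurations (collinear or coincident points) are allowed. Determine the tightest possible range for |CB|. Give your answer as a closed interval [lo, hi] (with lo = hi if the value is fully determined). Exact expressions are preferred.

|AB| ∈ [26, 34]
|BD| ∈ {19}
|CD| ∈ [26, 34]
|AD| ∈ [7, 53]
|BC| ∈ [7, 53]
|AC| ∈ [0, 87]

|CB| ∈ [7, 53]  (≈ [7.0000, 53.0000])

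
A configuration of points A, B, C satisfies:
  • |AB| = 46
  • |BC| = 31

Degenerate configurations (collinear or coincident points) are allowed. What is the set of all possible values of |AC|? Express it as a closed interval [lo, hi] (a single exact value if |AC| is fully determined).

|AC| ∈ [15, 77]  (≈ [15.0000, 77.0000])

|AB| ∈ {46}
|BC| ∈ {31}
|AC| ∈ [15, 77]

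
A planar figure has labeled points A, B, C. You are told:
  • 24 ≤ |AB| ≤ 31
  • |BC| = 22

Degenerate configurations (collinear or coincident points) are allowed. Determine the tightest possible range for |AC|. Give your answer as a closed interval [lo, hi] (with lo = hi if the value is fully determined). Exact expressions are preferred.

|AB| ∈ [24, 31]
|BC| ∈ {22}
|AC| ∈ [2, 53]

|AC| ∈ [2, 53]  (≈ [2.0000, 53.0000])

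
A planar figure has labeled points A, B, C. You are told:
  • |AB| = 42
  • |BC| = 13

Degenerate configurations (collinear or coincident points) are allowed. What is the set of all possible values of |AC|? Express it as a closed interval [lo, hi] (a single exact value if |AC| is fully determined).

|AB| ∈ {42}
|BC| ∈ {13}
|AC| ∈ [29, 55]

|AC| ∈ [29, 55]  (≈ [29.0000, 55.0000])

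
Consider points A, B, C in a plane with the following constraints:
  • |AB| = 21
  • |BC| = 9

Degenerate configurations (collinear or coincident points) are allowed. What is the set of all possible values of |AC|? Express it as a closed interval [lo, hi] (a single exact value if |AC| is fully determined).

|AC| ∈ [12, 30]  (≈ [12.0000, 30.0000])

|AB| ∈ {21}
|BC| ∈ {9}
|AC| ∈ [12, 30]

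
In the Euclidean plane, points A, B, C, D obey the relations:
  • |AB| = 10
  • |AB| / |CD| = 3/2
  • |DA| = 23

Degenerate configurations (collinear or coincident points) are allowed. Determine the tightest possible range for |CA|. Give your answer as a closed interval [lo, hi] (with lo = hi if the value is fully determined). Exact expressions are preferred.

|AB| ∈ {10}
|AD| ∈ {23}
|CD| ∈ {20/3}
|BD| ∈ [13, 33]
|AC| ∈ [49/3, 89/3]
|BC| ∈ [19/3, 119/3]

|CA| ∈ [49/3, 89/3]  (≈ [16.3333, 29.6667])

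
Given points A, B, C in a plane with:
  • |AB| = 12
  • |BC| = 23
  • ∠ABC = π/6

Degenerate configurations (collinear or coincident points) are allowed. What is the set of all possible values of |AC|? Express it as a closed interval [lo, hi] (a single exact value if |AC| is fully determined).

|AC| = √(673 - 276·√(3))  (≈ 13.9626)

|AB| ∈ {12}
|BC| ∈ {23}
|AC| ∈ {√(673 - 276·√(3))}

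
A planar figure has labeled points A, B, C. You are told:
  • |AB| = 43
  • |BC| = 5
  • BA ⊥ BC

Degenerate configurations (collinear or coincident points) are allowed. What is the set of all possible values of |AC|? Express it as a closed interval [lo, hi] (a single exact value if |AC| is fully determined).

|AB| ∈ {43}
|BC| ∈ {5}
|AC| ∈ {√(1874)}

|AC| = √(1874)  (≈ 43.2897)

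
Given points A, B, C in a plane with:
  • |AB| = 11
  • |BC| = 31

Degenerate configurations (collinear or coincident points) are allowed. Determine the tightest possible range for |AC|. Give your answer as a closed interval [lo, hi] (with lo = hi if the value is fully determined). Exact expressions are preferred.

|AB| ∈ {11}
|BC| ∈ {31}
|AC| ∈ [20, 42]

|AC| ∈ [20, 42]  (≈ [20.0000, 42.0000])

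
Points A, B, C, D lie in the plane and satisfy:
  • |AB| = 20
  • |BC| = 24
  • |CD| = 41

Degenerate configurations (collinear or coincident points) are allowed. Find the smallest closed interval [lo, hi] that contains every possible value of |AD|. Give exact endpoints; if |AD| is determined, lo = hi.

|AD| ∈ [0, 85]  (≈ [0.0000, 85.0000])

|AB| ∈ {20}
|BC| ∈ {24}
|CD| ∈ {41}
|AC| ∈ [4, 44]
|BD| ∈ [17, 65]
|AD| ∈ [0, 85]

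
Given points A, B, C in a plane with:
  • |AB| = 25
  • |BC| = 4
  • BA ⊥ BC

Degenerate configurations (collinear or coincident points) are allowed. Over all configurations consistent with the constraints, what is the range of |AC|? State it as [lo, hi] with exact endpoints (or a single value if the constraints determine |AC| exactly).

|AC| = √(641)  (≈ 25.3180)

|AB| ∈ {25}
|BC| ∈ {4}
|AC| ∈ {√(641)}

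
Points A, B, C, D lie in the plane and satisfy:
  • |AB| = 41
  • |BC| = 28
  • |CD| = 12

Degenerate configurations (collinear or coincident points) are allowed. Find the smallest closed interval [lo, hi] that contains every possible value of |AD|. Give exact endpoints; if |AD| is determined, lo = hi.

|AB| ∈ {41}
|BC| ∈ {28}
|CD| ∈ {12}
|AC| ∈ [13, 69]
|BD| ∈ [16, 40]
|AD| ∈ [1, 81]

|AD| ∈ [1, 81]  (≈ [1.0000, 81.0000])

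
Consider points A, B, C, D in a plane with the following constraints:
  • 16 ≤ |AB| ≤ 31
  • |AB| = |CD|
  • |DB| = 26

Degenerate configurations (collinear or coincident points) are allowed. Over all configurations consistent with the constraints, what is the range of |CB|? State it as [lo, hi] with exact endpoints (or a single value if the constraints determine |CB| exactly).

|AB| ∈ [16, 31]
|BD| ∈ {26}
|CD| ∈ [16, 31]
|AD| ∈ [0, 57]
|BC| ∈ [0, 57]
|AC| ∈ [0, 88]

|CB| ∈ [0, 57]  (≈ [0.0000, 57.0000])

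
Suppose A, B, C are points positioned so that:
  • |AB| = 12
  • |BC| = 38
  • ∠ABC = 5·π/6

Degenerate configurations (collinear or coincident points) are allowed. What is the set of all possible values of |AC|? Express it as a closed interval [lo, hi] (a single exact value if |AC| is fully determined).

|AC| = 2·√(114·√(3) + 397)  (≈ 48.7628)

|AB| ∈ {12}
|BC| ∈ {38}
|AC| ∈ {2·√(114·√(3) + 397)}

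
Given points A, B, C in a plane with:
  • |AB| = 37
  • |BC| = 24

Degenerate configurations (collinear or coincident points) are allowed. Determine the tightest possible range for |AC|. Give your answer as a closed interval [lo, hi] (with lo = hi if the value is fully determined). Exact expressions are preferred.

|AB| ∈ {37}
|BC| ∈ {24}
|AC| ∈ [13, 61]

|AC| ∈ [13, 61]  (≈ [13.0000, 61.0000])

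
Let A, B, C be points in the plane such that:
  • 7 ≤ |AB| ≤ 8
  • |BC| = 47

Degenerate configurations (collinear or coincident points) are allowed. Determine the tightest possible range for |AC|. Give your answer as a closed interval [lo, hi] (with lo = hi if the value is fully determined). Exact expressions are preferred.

|AC| ∈ [39, 55]  (≈ [39.0000, 55.0000])

|AB| ∈ [7, 8]
|BC| ∈ {47}
|AC| ∈ [39, 55]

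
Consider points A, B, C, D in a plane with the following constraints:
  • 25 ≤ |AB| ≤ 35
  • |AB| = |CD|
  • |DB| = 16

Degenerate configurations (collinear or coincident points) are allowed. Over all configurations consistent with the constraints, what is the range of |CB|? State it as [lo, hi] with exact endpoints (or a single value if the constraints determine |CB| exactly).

|AB| ∈ [25, 35]
|BD| ∈ {16}
|CD| ∈ [25, 35]
|AD| ∈ [9, 51]
|BC| ∈ [9, 51]
|AC| ∈ [0, 86]

|CB| ∈ [9, 51]  (≈ [9.0000, 51.0000])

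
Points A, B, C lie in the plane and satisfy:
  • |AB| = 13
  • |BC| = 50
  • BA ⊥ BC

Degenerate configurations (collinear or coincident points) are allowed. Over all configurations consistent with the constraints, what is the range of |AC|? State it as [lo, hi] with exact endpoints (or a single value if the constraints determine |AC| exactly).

|AB| ∈ {13}
|BC| ∈ {50}
|AC| ∈ {√(2669)}

|AC| = √(2669)  (≈ 51.6624)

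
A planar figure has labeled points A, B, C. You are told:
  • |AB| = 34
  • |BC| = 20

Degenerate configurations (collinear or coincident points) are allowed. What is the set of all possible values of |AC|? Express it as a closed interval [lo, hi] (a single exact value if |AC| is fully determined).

|AC| ∈ [14, 54]  (≈ [14.0000, 54.0000])

|AB| ∈ {34}
|BC| ∈ {20}
|AC| ∈ [14, 54]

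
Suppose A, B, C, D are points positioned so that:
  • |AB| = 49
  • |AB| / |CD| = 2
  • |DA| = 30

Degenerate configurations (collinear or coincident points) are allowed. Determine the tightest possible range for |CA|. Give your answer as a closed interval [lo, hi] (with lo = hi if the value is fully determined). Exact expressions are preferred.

|CA| ∈ [11/2, 109/2]  (≈ [5.5000, 54.5000])

|AB| ∈ {49}
|AD| ∈ {30}
|CD| ∈ {49/2}
|BD| ∈ [19, 79]
|AC| ∈ [11/2, 109/2]
|BC| ∈ [0, 207/2]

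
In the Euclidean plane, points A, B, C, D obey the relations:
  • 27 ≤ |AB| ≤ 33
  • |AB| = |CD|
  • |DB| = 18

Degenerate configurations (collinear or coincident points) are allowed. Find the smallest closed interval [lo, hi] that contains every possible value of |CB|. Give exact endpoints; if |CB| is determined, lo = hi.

|CB| ∈ [9, 51]  (≈ [9.0000, 51.0000])

|AB| ∈ [27, 33]
|BD| ∈ {18}
|CD| ∈ [27, 33]
|AD| ∈ [9, 51]
|BC| ∈ [9, 51]
|AC| ∈ [0, 84]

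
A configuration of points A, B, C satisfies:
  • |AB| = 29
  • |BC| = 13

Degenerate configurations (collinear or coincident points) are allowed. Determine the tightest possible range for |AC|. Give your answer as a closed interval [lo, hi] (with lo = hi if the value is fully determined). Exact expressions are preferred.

|AB| ∈ {29}
|BC| ∈ {13}
|AC| ∈ [16, 42]

|AC| ∈ [16, 42]  (≈ [16.0000, 42.0000])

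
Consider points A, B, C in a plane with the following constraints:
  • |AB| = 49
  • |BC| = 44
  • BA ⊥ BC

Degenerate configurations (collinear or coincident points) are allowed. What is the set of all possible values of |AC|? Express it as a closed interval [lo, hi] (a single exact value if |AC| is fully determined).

|AC| = √(4337)  (≈ 65.8559)

|AB| ∈ {49}
|BC| ∈ {44}
|AC| ∈ {√(4337)}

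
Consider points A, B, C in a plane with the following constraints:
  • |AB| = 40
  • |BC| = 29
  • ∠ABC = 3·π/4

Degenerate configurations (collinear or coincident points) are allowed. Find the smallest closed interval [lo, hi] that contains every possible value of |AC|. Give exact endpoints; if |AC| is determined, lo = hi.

|AC| = √(1160·√(2) + 2441)  (≈ 63.8865)

|AB| ∈ {40}
|BC| ∈ {29}
|AC| ∈ {√(1160·√(2) + 2441)}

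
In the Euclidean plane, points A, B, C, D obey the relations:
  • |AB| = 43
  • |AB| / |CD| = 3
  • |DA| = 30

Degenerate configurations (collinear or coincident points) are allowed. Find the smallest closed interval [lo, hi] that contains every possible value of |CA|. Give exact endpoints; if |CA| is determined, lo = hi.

|AB| ∈ {43}
|AD| ∈ {30}
|CD| ∈ {43/3}
|BD| ∈ [13, 73]
|AC| ∈ [47/3, 133/3]
|BC| ∈ [0, 262/3]

|CA| ∈ [47/3, 133/3]  (≈ [15.6667, 44.3333])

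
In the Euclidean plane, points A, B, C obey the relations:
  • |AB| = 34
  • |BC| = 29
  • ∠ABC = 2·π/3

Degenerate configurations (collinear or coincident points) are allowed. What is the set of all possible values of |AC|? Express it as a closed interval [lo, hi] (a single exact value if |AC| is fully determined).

|AC| = √(2983)  (≈ 54.6168)

|AB| ∈ {34}
|BC| ∈ {29}
|AC| ∈ {√(2983)}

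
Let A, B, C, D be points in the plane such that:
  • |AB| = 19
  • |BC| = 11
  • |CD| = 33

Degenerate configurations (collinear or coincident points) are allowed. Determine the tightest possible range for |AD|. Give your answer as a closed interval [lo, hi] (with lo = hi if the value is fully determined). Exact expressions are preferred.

|AB| ∈ {19}
|BC| ∈ {11}
|CD| ∈ {33}
|AC| ∈ [8, 30]
|BD| ∈ [22, 44]
|AD| ∈ [3, 63]

|AD| ∈ [3, 63]  (≈ [3.0000, 63.0000])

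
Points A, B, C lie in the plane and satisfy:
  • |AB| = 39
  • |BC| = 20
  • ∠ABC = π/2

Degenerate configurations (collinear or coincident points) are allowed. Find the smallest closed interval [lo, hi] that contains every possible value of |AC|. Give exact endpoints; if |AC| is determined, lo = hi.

|AC| = √(1921)  (≈ 43.8292)

|AB| ∈ {39}
|BC| ∈ {20}
|AC| ∈ {√(1921)}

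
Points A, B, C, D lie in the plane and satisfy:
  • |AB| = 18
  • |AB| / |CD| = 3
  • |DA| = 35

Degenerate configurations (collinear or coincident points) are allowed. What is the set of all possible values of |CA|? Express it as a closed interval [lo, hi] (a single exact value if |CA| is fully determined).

|AB| ∈ {18}
|AD| ∈ {35}
|CD| ∈ {6}
|BD| ∈ [17, 53]
|AC| ∈ [29, 41]
|BC| ∈ [11, 59]

|CA| ∈ [29, 41]  (≈ [29.0000, 41.0000])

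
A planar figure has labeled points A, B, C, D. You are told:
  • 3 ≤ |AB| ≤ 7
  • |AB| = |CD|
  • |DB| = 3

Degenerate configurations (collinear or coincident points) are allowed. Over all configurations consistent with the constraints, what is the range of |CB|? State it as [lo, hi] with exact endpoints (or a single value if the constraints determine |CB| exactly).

|AB| ∈ [3, 7]
|BD| ∈ {3}
|CD| ∈ [3, 7]
|AD| ∈ [0, 10]
|BC| ∈ [0, 10]
|AC| ∈ [0, 17]

|CB| ∈ [0, 10]  (≈ [0.0000, 10.0000])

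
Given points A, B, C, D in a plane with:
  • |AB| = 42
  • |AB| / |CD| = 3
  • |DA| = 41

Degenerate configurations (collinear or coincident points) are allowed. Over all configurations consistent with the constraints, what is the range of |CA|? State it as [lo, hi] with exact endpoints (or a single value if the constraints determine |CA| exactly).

|AB| ∈ {42}
|AD| ∈ {41}
|CD| ∈ {14}
|BD| ∈ [1, 83]
|AC| ∈ [27, 55]
|BC| ∈ [0, 97]

|CA| ∈ [27, 55]  (≈ [27.0000, 55.0000])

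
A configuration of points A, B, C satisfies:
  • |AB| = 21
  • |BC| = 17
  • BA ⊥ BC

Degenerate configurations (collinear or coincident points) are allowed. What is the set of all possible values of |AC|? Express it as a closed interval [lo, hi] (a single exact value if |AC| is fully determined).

|AB| ∈ {21}
|BC| ∈ {17}
|AC| ∈ {√(730)}

|AC| = √(730)  (≈ 27.0185)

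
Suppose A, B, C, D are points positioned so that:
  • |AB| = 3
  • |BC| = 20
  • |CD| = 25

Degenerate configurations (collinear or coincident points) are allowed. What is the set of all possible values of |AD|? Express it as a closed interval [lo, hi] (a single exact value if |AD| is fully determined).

|AD| ∈ [2, 48]  (≈ [2.0000, 48.0000])

|AB| ∈ {3}
|BC| ∈ {20}
|CD| ∈ {25}
|AC| ∈ [17, 23]
|BD| ∈ [5, 45]
|AD| ∈ [2, 48]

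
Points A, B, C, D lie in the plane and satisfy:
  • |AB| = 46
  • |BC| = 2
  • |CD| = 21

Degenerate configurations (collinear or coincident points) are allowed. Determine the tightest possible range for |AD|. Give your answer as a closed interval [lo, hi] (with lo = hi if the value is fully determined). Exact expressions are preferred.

|AD| ∈ [23, 69]  (≈ [23.0000, 69.0000])

|AB| ∈ {46}
|BC| ∈ {2}
|CD| ∈ {21}
|AC| ∈ [44, 48]
|BD| ∈ [19, 23]
|AD| ∈ [23, 69]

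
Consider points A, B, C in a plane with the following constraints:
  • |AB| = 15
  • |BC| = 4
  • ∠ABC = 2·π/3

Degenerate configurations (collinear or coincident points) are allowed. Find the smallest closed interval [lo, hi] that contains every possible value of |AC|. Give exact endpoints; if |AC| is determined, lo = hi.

|AB| ∈ {15}
|BC| ∈ {4}
|AC| ∈ {√(301)}

|AC| = √(301)  (≈ 17.3494)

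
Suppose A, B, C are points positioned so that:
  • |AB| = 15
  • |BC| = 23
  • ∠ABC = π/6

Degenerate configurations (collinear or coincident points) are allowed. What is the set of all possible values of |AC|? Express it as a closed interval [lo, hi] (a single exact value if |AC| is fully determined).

|AC| = √(754 - 345·√(3))  (≈ 12.5077)

|AB| ∈ {15}
|BC| ∈ {23}
|AC| ∈ {√(754 - 345·√(3))}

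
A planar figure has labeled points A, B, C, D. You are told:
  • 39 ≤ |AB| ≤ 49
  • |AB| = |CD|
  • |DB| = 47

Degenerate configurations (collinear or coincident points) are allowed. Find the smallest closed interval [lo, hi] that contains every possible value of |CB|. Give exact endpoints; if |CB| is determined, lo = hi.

|AB| ∈ [39, 49]
|BD| ∈ {47}
|CD| ∈ [39, 49]
|AD| ∈ [0, 96]
|BC| ∈ [0, 96]
|AC| ∈ [0, 145]

|CB| ∈ [0, 96]  (≈ [0.0000, 96.0000])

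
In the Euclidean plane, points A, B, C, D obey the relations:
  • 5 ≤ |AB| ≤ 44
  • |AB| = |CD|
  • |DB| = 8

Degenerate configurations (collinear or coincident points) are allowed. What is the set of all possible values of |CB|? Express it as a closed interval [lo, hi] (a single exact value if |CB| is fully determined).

|CB| ∈ [0, 52]  (≈ [0.0000, 52.0000])

|AB| ∈ [5, 44]
|BD| ∈ {8}
|CD| ∈ [5, 44]
|AD| ∈ [0, 52]
|BC| ∈ [0, 52]
|AC| ∈ [0, 96]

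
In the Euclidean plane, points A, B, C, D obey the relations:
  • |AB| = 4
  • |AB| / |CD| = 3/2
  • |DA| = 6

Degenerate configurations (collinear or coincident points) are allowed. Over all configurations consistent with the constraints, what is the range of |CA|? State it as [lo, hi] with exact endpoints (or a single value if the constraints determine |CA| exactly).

|CA| ∈ [10/3, 26/3]  (≈ [3.3333, 8.6667])

|AB| ∈ {4}
|AD| ∈ {6}
|CD| ∈ {8/3}
|BD| ∈ [2, 10]
|AC| ∈ [10/3, 26/3]
|BC| ∈ [0, 38/3]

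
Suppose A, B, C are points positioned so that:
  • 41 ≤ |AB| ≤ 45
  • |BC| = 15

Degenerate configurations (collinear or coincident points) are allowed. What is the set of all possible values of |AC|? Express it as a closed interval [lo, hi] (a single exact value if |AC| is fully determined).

|AC| ∈ [26, 60]  (≈ [26.0000, 60.0000])

|AB| ∈ [41, 45]
|BC| ∈ {15}
|AC| ∈ [26, 60]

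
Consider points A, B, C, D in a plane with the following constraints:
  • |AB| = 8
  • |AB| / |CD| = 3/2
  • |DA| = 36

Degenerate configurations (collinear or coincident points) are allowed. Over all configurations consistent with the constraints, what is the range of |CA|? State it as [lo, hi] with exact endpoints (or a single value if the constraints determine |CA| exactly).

|AB| ∈ {8}
|AD| ∈ {36}
|CD| ∈ {16/3}
|BD| ∈ [28, 44]
|AC| ∈ [92/3, 124/3]
|BC| ∈ [68/3, 148/3]

|CA| ∈ [92/3, 124/3]  (≈ [30.6667, 41.3333])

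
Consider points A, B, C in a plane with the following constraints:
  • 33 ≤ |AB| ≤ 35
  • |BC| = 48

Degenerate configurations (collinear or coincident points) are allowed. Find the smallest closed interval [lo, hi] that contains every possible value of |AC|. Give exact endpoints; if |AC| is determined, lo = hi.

|AB| ∈ [33, 35]
|BC| ∈ {48}
|AC| ∈ [13, 83]

|AC| ∈ [13, 83]  (≈ [13.0000, 83.0000])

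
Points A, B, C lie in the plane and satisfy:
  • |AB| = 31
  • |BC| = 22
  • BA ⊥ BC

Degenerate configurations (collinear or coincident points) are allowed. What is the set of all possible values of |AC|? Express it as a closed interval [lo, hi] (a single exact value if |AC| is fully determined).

|AB| ∈ {31}
|BC| ∈ {22}
|AC| ∈ {17·√(5)}

|AC| = 17·√(5)  (≈ 38.0132)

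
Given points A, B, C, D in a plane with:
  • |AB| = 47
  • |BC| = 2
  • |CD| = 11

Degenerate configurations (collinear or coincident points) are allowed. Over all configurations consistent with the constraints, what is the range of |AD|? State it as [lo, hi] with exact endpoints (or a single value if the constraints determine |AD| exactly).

|AD| ∈ [34, 60]  (≈ [34.0000, 60.0000])

|AB| ∈ {47}
|BC| ∈ {2}
|CD| ∈ {11}
|AC| ∈ [45, 49]
|BD| ∈ [9, 13]
|AD| ∈ [34, 60]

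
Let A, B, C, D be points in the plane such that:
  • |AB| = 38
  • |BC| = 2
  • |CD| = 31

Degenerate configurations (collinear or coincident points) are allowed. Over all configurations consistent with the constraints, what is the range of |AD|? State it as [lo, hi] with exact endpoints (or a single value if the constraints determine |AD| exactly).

|AD| ∈ [5, 71]  (≈ [5.0000, 71.0000])

|AB| ∈ {38}
|BC| ∈ {2}
|CD| ∈ {31}
|AC| ∈ [36, 40]
|BD| ∈ [29, 33]
|AD| ∈ [5, 71]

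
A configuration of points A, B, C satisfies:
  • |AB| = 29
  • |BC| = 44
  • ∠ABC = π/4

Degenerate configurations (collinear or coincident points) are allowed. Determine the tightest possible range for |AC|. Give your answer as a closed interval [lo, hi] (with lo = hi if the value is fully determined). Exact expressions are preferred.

|AB| ∈ {29}
|BC| ∈ {44}
|AC| ∈ {√(2777 - 1276·√(2))}

|AC| = √(2777 - 1276·√(2))  (≈ 31.1843)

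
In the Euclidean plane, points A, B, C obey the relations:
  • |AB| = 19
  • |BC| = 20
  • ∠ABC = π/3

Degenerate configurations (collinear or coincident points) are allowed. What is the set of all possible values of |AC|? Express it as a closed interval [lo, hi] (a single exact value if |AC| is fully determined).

|AB| ∈ {19}
|BC| ∈ {20}
|AC| ∈ {√(381)}

|AC| = √(381)  (≈ 19.5192)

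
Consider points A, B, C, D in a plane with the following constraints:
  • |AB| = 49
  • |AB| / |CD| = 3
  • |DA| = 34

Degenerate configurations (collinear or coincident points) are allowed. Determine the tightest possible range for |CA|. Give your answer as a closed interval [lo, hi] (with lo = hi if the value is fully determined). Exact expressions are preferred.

|AB| ∈ {49}
|AD| ∈ {34}
|CD| ∈ {49/3}
|BD| ∈ [15, 83]
|AC| ∈ [53/3, 151/3]
|BC| ∈ [0, 298/3]

|CA| ∈ [53/3, 151/3]  (≈ [17.6667, 50.3333])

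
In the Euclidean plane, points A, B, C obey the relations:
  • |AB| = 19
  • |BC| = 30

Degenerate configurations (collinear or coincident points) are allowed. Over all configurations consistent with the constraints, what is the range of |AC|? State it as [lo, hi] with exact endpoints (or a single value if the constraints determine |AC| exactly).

|AC| ∈ [11, 49]  (≈ [11.0000, 49.0000])

|AB| ∈ {19}
|BC| ∈ {30}
|AC| ∈ [11, 49]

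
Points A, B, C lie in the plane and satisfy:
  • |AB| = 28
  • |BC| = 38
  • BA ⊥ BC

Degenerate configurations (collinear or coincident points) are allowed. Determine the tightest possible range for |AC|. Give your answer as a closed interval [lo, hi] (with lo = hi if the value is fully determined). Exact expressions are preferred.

|AC| = 2·√(557)  (≈ 47.2017)

|AB| ∈ {28}
|BC| ∈ {38}
|AC| ∈ {2·√(557)}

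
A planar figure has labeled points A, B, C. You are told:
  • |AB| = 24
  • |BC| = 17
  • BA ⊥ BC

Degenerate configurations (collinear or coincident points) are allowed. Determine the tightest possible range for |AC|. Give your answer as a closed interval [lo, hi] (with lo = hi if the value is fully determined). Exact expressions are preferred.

|AB| ∈ {24}
|BC| ∈ {17}
|AC| ∈ {√(865)}

|AC| = √(865)  (≈ 29.4109)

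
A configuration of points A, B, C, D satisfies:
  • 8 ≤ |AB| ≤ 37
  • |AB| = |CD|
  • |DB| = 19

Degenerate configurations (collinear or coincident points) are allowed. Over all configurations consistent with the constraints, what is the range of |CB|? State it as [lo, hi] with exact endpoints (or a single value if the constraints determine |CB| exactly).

|AB| ∈ [8, 37]
|BD| ∈ {19}
|CD| ∈ [8, 37]
|AD| ∈ [0, 56]
|BC| ∈ [0, 56]
|AC| ∈ [0, 93]

|CB| ∈ [0, 56]  (≈ [0.0000, 56.0000])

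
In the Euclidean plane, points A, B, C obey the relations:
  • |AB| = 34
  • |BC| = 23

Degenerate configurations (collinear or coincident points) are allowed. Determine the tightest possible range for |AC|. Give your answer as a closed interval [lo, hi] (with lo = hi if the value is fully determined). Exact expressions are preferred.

|AB| ∈ {34}
|BC| ∈ {23}
|AC| ∈ [11, 57]

|AC| ∈ [11, 57]  (≈ [11.0000, 57.0000])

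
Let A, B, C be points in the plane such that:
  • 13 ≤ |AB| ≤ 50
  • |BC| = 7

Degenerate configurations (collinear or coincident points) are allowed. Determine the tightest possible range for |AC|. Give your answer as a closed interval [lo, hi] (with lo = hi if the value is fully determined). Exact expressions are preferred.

|AC| ∈ [6, 57]  (≈ [6.0000, 57.0000])

|AB| ∈ [13, 50]
|BC| ∈ {7}
|AC| ∈ [6, 57]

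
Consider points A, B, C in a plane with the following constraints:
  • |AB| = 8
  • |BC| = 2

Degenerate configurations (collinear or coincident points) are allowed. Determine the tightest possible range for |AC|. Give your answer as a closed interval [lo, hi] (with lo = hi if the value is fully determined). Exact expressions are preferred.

|AC| ∈ [6, 10]  (≈ [6.0000, 10.0000])

|AB| ∈ {8}
|BC| ∈ {2}
|AC| ∈ [6, 10]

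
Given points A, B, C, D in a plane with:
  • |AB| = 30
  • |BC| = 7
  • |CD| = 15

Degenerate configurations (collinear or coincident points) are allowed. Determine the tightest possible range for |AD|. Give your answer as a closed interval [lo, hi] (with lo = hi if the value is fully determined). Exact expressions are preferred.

|AB| ∈ {30}
|BC| ∈ {7}
|CD| ∈ {15}
|AC| ∈ [23, 37]
|BD| ∈ [8, 22]
|AD| ∈ [8, 52]

|AD| ∈ [8, 52]  (≈ [8.0000, 52.0000])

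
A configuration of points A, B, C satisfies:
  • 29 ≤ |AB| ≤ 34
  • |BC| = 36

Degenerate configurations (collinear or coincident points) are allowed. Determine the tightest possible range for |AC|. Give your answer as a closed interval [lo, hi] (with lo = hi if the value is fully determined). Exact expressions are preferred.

|AC| ∈ [2, 70]  (≈ [2.0000, 70.0000])

|AB| ∈ [29, 34]
|BC| ∈ {36}
|AC| ∈ [2, 70]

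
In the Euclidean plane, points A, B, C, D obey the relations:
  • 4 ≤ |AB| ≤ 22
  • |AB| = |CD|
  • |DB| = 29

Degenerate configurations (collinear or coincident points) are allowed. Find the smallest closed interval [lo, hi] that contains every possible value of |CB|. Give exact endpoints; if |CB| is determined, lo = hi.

|CB| ∈ [7, 51]  (≈ [7.0000, 51.0000])

|AB| ∈ [4, 22]
|BD| ∈ {29}
|CD| ∈ [4, 22]
|AD| ∈ [7, 51]
|BC| ∈ [7, 51]
|AC| ∈ [0, 73]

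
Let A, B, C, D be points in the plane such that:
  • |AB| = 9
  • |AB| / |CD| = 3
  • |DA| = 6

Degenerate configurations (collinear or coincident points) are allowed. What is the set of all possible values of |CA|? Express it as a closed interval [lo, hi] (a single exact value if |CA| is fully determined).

|CA| ∈ [3, 9]  (≈ [3.0000, 9.0000])

|AB| ∈ {9}
|AD| ∈ {6}
|CD| ∈ {3}
|BD| ∈ [3, 15]
|AC| ∈ [3, 9]
|BC| ∈ [0, 18]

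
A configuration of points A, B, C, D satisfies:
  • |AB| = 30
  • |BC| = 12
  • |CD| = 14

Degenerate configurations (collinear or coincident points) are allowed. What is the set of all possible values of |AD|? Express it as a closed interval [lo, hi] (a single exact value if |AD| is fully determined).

|AB| ∈ {30}
|BC| ∈ {12}
|CD| ∈ {14}
|AC| ∈ [18, 42]
|BD| ∈ [2, 26]
|AD| ∈ [4, 56]

|AD| ∈ [4, 56]  (≈ [4.0000, 56.0000])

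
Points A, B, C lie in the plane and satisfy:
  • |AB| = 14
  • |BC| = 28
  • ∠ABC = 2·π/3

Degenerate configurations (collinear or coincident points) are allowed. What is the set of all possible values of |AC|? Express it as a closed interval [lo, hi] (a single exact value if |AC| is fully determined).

|AB| ∈ {14}
|BC| ∈ {28}
|AC| ∈ {14·√(7)}

|AC| = 14·√(7)  (≈ 37.0405)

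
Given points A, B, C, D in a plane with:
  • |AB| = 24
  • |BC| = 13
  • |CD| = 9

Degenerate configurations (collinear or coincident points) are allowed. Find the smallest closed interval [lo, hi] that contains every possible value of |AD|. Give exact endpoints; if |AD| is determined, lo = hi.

|AB| ∈ {24}
|BC| ∈ {13}
|CD| ∈ {9}
|AC| ∈ [11, 37]
|BD| ∈ [4, 22]
|AD| ∈ [2, 46]

|AD| ∈ [2, 46]  (≈ [2.0000, 46.0000])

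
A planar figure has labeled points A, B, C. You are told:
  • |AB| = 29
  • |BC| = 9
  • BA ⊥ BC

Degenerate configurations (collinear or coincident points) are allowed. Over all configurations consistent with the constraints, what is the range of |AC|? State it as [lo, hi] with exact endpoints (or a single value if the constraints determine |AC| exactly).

|AC| = √(922)  (≈ 30.3645)

|AB| ∈ {29}
|BC| ∈ {9}
|AC| ∈ {√(922)}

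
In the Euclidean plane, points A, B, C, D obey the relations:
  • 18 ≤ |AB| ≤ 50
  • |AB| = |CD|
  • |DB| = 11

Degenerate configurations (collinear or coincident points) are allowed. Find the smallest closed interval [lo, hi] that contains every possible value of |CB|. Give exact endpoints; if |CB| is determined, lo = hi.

|CB| ∈ [7, 61]  (≈ [7.0000, 61.0000])

|AB| ∈ [18, 50]
|BD| ∈ {11}
|CD| ∈ [18, 50]
|AD| ∈ [7, 61]
|BC| ∈ [7, 61]
|AC| ∈ [0, 111]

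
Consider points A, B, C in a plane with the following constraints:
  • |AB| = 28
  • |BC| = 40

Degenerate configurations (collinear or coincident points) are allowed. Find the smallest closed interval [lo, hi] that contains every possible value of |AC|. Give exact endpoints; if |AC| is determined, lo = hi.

|AC| ∈ [12, 68]  (≈ [12.0000, 68.0000])

|AB| ∈ {28}
|BC| ∈ {40}
|AC| ∈ [12, 68]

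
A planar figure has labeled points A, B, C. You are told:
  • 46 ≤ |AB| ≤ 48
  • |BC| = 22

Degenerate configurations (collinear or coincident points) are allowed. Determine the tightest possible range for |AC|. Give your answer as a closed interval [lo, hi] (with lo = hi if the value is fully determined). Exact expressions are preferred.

|AC| ∈ [24, 70]  (≈ [24.0000, 70.0000])

|AB| ∈ [46, 48]
|BC| ∈ {22}
|AC| ∈ [24, 70]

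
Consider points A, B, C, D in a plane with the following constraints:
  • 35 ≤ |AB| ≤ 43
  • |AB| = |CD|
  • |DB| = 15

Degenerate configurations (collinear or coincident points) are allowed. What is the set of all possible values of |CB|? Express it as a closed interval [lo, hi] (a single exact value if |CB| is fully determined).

|CB| ∈ [20, 58]  (≈ [20.0000, 58.0000])

|AB| ∈ [35, 43]
|BD| ∈ {15}
|CD| ∈ [35, 43]
|AD| ∈ [20, 58]
|BC| ∈ [20, 58]
|AC| ∈ [0, 101]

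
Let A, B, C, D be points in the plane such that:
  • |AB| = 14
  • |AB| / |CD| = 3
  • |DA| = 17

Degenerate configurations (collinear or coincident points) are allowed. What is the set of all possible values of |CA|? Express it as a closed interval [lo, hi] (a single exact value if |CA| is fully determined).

|AB| ∈ {14}
|AD| ∈ {17}
|CD| ∈ {14/3}
|BD| ∈ [3, 31]
|AC| ∈ [37/3, 65/3]
|BC| ∈ [0, 107/3]

|CA| ∈ [37/3, 65/3]  (≈ [12.3333, 21.6667])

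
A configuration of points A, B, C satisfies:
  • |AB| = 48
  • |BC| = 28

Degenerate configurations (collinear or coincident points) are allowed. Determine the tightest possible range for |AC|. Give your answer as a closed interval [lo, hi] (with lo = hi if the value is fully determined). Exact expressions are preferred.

|AC| ∈ [20, 76]  (≈ [20.0000, 76.0000])

|AB| ∈ {48}
|BC| ∈ {28}
|AC| ∈ [20, 76]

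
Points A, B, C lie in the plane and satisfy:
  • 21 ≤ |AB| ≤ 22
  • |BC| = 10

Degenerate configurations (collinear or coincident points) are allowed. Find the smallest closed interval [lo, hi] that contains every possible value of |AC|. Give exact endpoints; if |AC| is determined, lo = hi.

|AB| ∈ [21, 22]
|BC| ∈ {10}
|AC| ∈ [11, 32]

|AC| ∈ [11, 32]  (≈ [11.0000, 32.0000])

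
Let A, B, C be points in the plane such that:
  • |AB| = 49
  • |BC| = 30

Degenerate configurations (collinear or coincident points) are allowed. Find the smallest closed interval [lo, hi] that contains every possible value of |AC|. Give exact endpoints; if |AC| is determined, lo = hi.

|AC| ∈ [19, 79]  (≈ [19.0000, 79.0000])

|AB| ∈ {49}
|BC| ∈ {30}
|AC| ∈ [19, 79]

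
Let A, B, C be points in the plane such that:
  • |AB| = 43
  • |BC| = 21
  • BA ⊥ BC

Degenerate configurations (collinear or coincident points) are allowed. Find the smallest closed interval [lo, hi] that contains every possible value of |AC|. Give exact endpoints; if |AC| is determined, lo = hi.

|AB| ∈ {43}
|BC| ∈ {21}
|AC| ∈ {√(2290)}

|AC| = √(2290)  (≈ 47.8539)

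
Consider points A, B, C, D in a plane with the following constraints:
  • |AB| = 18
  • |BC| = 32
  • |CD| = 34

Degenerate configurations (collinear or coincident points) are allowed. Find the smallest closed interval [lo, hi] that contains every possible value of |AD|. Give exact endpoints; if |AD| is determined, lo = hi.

|AD| ∈ [0, 84]  (≈ [0.0000, 84.0000])

|AB| ∈ {18}
|BC| ∈ {32}
|CD| ∈ {34}
|AC| ∈ [14, 50]
|BD| ∈ [2, 66]
|AD| ∈ [0, 84]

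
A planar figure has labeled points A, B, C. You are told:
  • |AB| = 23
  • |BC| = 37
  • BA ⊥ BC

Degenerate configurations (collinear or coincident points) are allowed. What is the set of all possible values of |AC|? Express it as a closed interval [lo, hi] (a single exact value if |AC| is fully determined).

|AC| = √(1898)  (≈ 43.5660)

|AB| ∈ {23}
|BC| ∈ {37}
|AC| ∈ {√(1898)}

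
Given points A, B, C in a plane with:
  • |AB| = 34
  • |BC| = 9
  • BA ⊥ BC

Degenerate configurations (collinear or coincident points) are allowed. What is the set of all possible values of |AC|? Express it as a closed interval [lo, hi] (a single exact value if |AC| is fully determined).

|AC| = √(1237)  (≈ 35.1710)

|AB| ∈ {34}
|BC| ∈ {9}
|AC| ∈ {√(1237)}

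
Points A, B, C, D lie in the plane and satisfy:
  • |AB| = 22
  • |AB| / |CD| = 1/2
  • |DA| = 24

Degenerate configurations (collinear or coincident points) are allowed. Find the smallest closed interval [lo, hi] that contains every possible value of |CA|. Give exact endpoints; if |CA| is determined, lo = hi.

|AB| ∈ {22}
|AD| ∈ {24}
|CD| ∈ {44}
|BD| ∈ [2, 46]
|AC| ∈ [20, 68]
|BC| ∈ [0, 90]

|CA| ∈ [20, 68]  (≈ [20.0000, 68.0000])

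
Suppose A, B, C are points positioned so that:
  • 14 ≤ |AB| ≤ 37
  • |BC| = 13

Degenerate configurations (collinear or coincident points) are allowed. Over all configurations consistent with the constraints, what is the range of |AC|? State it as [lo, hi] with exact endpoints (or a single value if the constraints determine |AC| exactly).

|AB| ∈ [14, 37]
|BC| ∈ {13}
|AC| ∈ [1, 50]

|AC| ∈ [1, 50]  (≈ [1.0000, 50.0000])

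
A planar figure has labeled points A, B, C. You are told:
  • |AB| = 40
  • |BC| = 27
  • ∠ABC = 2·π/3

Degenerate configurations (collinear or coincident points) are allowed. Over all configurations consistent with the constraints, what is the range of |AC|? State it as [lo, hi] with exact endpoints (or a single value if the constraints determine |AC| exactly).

|AB| ∈ {40}
|BC| ∈ {27}
|AC| ∈ {√(3409)}

|AC| = √(3409)  (≈ 58.3866)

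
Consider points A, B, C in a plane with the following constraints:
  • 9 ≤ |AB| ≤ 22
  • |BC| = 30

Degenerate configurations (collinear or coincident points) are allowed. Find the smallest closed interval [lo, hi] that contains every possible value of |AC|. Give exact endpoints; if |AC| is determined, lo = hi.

|AC| ∈ [8, 52]  (≈ [8.0000, 52.0000])

|AB| ∈ [9, 22]
|BC| ∈ {30}
|AC| ∈ [8, 52]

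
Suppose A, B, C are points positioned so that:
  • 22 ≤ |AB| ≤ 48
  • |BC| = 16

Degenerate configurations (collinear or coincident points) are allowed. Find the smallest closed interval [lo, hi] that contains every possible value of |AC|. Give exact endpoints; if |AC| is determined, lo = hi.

|AB| ∈ [22, 48]
|BC| ∈ {16}
|AC| ∈ [6, 64]

|AC| ∈ [6, 64]  (≈ [6.0000, 64.0000])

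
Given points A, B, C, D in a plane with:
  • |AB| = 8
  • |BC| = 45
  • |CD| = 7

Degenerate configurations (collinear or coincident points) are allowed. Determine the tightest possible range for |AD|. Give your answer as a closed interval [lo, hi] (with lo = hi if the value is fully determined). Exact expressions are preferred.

|AB| ∈ {8}
|BC| ∈ {45}
|CD| ∈ {7}
|AC| ∈ [37, 53]
|BD| ∈ [38, 52]
|AD| ∈ [30, 60]

|AD| ∈ [30, 60]  (≈ [30.0000, 60.0000])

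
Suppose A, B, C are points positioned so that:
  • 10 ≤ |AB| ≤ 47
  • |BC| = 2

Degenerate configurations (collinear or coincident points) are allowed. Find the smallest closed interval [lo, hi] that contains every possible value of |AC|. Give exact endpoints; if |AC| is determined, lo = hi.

|AC| ∈ [8, 49]  (≈ [8.0000, 49.0000])

|AB| ∈ [10, 47]
|BC| ∈ {2}
|AC| ∈ [8, 49]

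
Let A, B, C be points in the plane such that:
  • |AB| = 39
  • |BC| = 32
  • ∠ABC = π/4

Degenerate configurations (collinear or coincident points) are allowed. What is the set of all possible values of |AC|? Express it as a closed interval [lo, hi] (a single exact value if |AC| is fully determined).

|AC| = √(2545 - 1248·√(2))  (≈ 27.9296)

|AB| ∈ {39}
|BC| ∈ {32}
|AC| ∈ {√(2545 - 1248·√(2))}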